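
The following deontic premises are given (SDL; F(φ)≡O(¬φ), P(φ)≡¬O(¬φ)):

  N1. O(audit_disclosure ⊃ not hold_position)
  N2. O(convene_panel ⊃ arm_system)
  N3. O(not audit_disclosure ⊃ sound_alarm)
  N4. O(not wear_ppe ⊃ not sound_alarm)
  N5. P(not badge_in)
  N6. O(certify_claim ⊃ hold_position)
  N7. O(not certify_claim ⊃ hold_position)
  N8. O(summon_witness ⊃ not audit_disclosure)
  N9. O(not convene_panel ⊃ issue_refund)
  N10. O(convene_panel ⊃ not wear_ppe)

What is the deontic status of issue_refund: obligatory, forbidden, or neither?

By case analysis on certify_claim: premise 6 gives O(certify_claim ⊃ hold_position) and premise 7 gives O(not certify_claim ⊃ hold_position), so O(hold_position) either way.
Premise 1, O(audit_disclosure ⊃ not hold_position), contraposes to O(hold_position ⊃ not audit_disclosure); with O(hold_position) we get O(not audit_disclosure).
From O(not audit_disclosure) and premise 3, O(not audit_disclosure ⊃ sound_alarm), we obtain O(sound_alarm).
Premise 4 is O(not wear_ppe ⊃ not sound_alarm); contrapositively O(sound_alarm ⊃ wear_ppe). Since O(sound_alarm) holds, K gives O(wear_ppe).
Premise 10 is O(convene_panel ⊃ not wear_ppe); contrapositively O(wear_ppe ⊃ not convene_panel). Since O(wear_ppe) holds, K gives O(not convene_panel).
From O(not convene_panel) and premise 9, O(not convene_panel ⊃ issue_refund), we obtain O(issue_refund).
Premises 2, 5, 8 do not contribute to this derivation.
Hence issue_refund is obligatory.

Obligatory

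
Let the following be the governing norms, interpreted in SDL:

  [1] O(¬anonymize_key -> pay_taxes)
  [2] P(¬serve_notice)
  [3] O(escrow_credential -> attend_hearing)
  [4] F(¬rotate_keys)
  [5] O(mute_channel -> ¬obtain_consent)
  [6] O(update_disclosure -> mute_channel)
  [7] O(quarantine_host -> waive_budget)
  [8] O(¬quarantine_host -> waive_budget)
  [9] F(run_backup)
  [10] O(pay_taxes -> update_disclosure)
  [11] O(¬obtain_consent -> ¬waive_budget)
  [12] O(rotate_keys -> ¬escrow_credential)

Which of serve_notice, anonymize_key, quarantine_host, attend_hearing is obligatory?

Premises 8 and 7 cover both cases: O(¬quarantine_host -> waive_budget) and O(quarantine_host -> waive_budget). Since ¬quarantine_host ∨ quarantine_host is a tautology, O(waive_budget) follows.
Premise 11, O(¬obtain_consent -> ¬waive_budget), contraposes to O(waive_budget -> obtain_consent); with O(waive_budget) we get O(obtain_consent).
Premise 5 is O(mute_channel -> ¬obtain_consent); contrapositively O(obtain_consent -> ¬mute_channel). Since O(obtain_consent) holds, K gives O(¬mute_channel).
Premise 6 is O(update_disclosure -> mute_channel); contrapositively O(¬mute_channel -> ¬update_disclosure). Since O(¬mute_channel) holds, K gives O(¬update_disclosure).
Premise 10, O(pay_taxes -> update_disclosure), contraposes to O(¬update_disclosure -> ¬pay_taxes); with O(¬update_disclosure) we get O(¬pay_taxes).
Premise 1, O(¬anonymize_key -> pay_taxes), contraposes to O(¬pay_taxes -> anonymize_key); with O(¬pay_taxes) we get O(anonymize_key).
So O(anonymize_key) holds — anonymize_key is obligatory. None of the other listed options is made obligatory by any chain of premises.

anonymize_key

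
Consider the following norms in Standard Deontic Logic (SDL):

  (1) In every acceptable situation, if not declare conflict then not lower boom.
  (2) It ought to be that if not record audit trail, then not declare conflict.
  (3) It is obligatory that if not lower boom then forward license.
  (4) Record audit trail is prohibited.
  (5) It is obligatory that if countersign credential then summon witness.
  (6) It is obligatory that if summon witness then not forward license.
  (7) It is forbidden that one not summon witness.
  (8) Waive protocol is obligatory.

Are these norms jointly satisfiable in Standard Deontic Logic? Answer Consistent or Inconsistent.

Inconsistent

Premise 7, F(¬summon_witness), is equivalent to O(summon_witness).
Premise 6 is O(summon_witness → ¬forward_license); since O(summon_witness), deontic closure gives O(¬forward_license).
Premise 3, O(¬lower_boom → forward_license), contraposes to O(¬forward_license → lower_boom); with O(¬forward_license) we get O(lower_boom).
Premise 1, O(¬declare_conflict → ¬lower_boom), contraposes to O(lower_boom → declare_conflict); with O(lower_boom) we get O(declare_conflict).
Premise 2, O(¬record_audit_trail → ¬declare_conflict), contraposes to O(declare_conflict → record_audit_trail); with O(declare_conflict) we get O(record_audit_trail).
However, F(record_audit_trail) at premise 4 amounts to O(¬record_audit_trail).
We now have both O(record_audit_trail) and O(¬record_audit_trail) — record_audit_trail is simultaneously obligatory and forbidden, violating the D-axiom.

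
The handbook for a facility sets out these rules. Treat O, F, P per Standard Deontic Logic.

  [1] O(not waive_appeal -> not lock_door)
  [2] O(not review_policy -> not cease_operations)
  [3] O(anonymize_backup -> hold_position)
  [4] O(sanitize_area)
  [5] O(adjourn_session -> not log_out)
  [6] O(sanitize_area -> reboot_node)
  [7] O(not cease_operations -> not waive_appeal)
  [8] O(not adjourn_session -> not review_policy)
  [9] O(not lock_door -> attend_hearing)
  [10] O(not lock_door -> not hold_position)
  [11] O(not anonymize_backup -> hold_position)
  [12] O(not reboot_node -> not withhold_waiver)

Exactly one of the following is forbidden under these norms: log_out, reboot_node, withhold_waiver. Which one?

Premises 11 and 3 cover both cases: O(not anonymize_backup -> hold_position) and O(anonymize_backup -> hold_position). Since not anonymize_backup ∨ anonymize_backup is a tautology, O(hold_position) follows.
Premise 10 is O(not lock_door -> not hold_position); contrapositively O(hold_position -> lock_door). Since O(hold_position) holds, K gives O(lock_door).
Premise 1 is O(not waive_appeal -> not lock_door); contrapositively O(lock_door -> waive_appeal). Since O(lock_door) holds, K gives O(waive_appeal).
The contrapositive of premise 7 (O(not cease_operations -> not waive_appeal)) is O(waive_appeal -> cease_operations), and O(waive_appeal) is already established, so O(cease_operations).
The contrapositive of premise 2 (O(not review_policy -> not cease_operations)) is O(cease_operations -> review_policy), and O(cease_operations) is already established, so O(review_policy).
Premise 8, O(not adjourn_session -> not review_policy), contraposes to O(review_policy -> adjourn_session); with O(review_policy) we get O(adjourn_session).
With premise 5, O(adjourn_session -> not log_out), the K-axiom yields O(not log_out).
So O(not log_out) holds, i.e. log_out is forbidden. None of the other listed options is forbidden under the premises.

log_out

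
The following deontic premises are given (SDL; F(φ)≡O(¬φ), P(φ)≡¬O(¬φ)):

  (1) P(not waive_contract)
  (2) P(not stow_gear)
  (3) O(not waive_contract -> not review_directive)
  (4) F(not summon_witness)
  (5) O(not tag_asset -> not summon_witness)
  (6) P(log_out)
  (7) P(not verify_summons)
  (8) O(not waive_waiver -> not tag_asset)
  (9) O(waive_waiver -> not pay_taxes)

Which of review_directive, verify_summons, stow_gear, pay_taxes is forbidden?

F(not summon_witness) at premise 4 means O(summon_witness).
The contrapositive of premise 5 (O(not tag_asset -> not summon_witness)) is O(summon_witness -> tag_asset), and O(summon_witness) is already established, so O(tag_asset).
Premise 8, O(not waive_waiver -> not tag_asset), contraposes to O(tag_asset -> waive_waiver); with O(tag_asset) we get O(waive_waiver).
Applying K to premise 9 (O(waive_waiver -> not pay_taxes)) and O(waive_waiver) yields O(not pay_taxes).
So O(not pay_taxes) holds, i.e. pay_taxes is forbidden. None of the other listed options is forbidden under the premises.

pay_taxes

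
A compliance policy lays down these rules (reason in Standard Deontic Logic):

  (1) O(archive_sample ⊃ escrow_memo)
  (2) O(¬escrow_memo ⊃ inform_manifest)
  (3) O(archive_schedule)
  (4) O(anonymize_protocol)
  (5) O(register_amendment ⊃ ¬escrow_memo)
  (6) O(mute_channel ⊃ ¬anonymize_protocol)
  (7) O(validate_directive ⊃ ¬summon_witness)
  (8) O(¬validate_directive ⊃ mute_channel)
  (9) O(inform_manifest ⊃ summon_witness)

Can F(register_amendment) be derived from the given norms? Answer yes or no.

Yes

Premise 4 gives O(anonymize_protocol).
Premise 6, O(mute_channel ⊃ ¬anonymize_protocol), contraposes to O(anonymize_protocol ⊃ ¬mute_channel); with O(anonymize_protocol) we get O(¬mute_channel).
Premise 8 is O(¬validate_directive ⊃ mute_channel); contrapositively O(¬mute_channel ⊃ validate_directive). Since O(¬mute_channel) holds, K gives O(validate_directive).
From O(validate_directive) and premise 7, O(validate_directive ⊃ ¬summon_witness), we obtain O(¬summon_witness).
Premise 9 is O(inform_manifest ⊃ summon_witness); contrapositively O(¬summon_witness ⊃ ¬inform_manifest). Since O(¬summon_witness) holds, K gives O(¬inform_manifest).
Premise 2 is O(¬escrow_memo ⊃ inform_manifest); contrapositively O(¬inform_manifest ⊃ escrow_memo). Since O(¬inform_manifest) holds, K gives O(escrow_memo).
Premise 5, O(register_amendment ⊃ ¬escrow_memo), contraposes to O(escrow_memo ⊃ ¬register_amendment); with O(escrow_memo) we get O(¬register_amendment).
Premises 1, 3 do not contribute to this derivation.
So O(¬register_amendment) holds, i.e. F(register_amendment). The claim follows.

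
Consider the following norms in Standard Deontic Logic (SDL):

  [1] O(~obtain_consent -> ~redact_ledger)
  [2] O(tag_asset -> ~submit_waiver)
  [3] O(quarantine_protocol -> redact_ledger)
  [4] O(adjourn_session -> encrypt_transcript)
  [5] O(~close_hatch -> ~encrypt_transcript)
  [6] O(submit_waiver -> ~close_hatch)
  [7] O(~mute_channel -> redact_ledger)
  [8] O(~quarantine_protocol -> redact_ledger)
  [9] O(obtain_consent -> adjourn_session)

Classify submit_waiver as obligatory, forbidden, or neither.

Forbidden

Premises 8 and 3 cover both cases: O(~quarantine_protocol -> redact_ledger) and O(quarantine_protocol -> redact_ledger). Since ~quarantine_protocol ∨ quarantine_protocol is a tautology, O(redact_ledger) follows.
Premise 1, O(~obtain_consent -> ~redact_ledger), contraposes to O(redact_ledger -> obtain_consent); with O(redact_ledger) we get O(obtain_consent).
Premise 9 is O(obtain_consent -> adjourn_session); since O(obtain_consent), deontic closure gives O(adjourn_session).
Premise 4 is O(adjourn_session -> encrypt_transcript); since O(adjourn_session), deontic closure gives O(encrypt_transcript).
Premise 5, O(~close_hatch -> ~encrypt_transcript), contraposes to O(encrypt_transcript -> close_hatch); with O(encrypt_transcript) we get O(close_hatch).
Premise 6, O(submit_waiver -> ~close_hatch), contraposes to O(close_hatch -> ~submit_waiver); with O(close_hatch) we get O(~submit_waiver).
Premises 2, 7 do not contribute to this derivation.
Thus O(~submit_waiver), which is F(submit_waiver): submit_waiver is forbidden.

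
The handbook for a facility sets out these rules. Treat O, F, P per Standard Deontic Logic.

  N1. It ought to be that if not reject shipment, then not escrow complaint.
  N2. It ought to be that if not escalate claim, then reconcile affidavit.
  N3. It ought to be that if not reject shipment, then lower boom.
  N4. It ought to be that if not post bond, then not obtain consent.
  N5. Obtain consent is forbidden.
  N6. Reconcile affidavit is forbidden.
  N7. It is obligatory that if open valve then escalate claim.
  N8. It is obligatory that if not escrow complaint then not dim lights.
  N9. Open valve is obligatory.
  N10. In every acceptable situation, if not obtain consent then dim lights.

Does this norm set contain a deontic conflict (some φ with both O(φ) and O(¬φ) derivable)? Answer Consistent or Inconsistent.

Premise 2 is O(¬escalate_claim → reconcile_affidavit), but O(¬escalate_claim) is not derivable from the premises, so it does not yield O(reconcile_affidavit).
So O(reconcile_affidavit) is not derivable, and the apparent clash with O(¬reconcile_affidavit) does not arise.
A world satisfying every obligation exists (e.g. dim_lights=true, escalate_claim=true, escrow_complaint=true, lower_boom=false, obtain_consent=false, open_valve=true, post_bond=false, reconcile_affidavit=false, reject_shipment=true); no atom is both obligatory and forbidden, so the set is consistent.

Consistent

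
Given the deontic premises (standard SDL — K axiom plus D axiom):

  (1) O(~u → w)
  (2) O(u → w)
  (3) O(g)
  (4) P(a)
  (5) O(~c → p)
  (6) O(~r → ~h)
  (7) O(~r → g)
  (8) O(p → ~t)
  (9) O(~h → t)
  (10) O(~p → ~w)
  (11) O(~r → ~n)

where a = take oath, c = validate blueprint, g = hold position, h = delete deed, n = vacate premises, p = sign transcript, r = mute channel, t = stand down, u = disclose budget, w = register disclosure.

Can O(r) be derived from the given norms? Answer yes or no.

Yes

Premises 2 and 1 are O(u → w) and O(~u → w); every ideal world satisfies u or ~u, so in either case w holds — hence O(w).
Premise 10 is O(~p → ~w); contrapositively O(w → p). Since O(w) holds, K gives O(p).
From O(p) and premise 8, O(p → ~t), we obtain O(~t).
Premise 9, O(~h → t), contraposes to O(~t → h); with O(~t) we get O(h).
Premise 6, O(~r → ~h), contraposes to O(h → r); with O(h) we get O(r).
Premises 3, 4, 5, 7, 11 do not contribute to this derivation.
So O(r) follows.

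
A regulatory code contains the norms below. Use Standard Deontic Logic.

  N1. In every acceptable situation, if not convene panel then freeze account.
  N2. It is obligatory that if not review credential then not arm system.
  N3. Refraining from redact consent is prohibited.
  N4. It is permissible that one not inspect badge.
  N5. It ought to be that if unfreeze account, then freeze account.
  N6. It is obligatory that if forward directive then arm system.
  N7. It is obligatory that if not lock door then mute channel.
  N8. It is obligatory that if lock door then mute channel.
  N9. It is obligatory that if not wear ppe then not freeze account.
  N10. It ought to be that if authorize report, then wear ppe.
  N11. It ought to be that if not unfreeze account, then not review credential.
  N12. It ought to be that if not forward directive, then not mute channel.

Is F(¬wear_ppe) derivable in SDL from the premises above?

Yes

Premises 7 and 8 are O(¬lock_door → mute_channel) and O(lock_door → mute_channel); every ideal world satisfies ¬lock_door or lock_door, so in either case mute_channel holds — hence O(mute_channel).
Premise 12, O(¬forward_directive → ¬mute_channel), contraposes to O(mute_channel → forward_directive); with O(mute_channel) we get O(forward_directive).
With premise 6, O(forward_directive → arm_system), the K-axiom yields O(arm_system).
Premise 2 is O(¬review_credential → ¬arm_system); contrapositively O(arm_system → review_credential). Since O(arm_system) holds, K gives O(review_credential).
Premise 11 is O(¬unfreeze_account → ¬review_credential); contrapositively O(review_credential → unfreeze_account). Since O(review_credential) holds, K gives O(unfreeze_account).
Applying K to premise 5 (O(unfreeze_account → freeze_account)) and O(unfreeze_account) yields O(freeze_account).
Premise 9 is O(¬wear_ppe → ¬freeze_account); contrapositively O(freeze_account → wear_ppe). Since O(freeze_account) holds, K gives O(wear_ppe).
Premises 1, 3, 4, 10 do not contribute to this derivation.
So O(wear_ppe) holds, i.e. F(¬wear_ppe). The claim follows.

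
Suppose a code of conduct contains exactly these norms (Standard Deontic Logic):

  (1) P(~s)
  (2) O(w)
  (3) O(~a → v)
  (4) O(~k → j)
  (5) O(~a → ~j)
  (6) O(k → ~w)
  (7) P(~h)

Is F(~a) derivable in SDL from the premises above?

From premise 2 we have O(w).
Premise 6, O(k → ~w), contraposes to O(w → ~k); with O(w) we get O(~k).
Premise 4 is O(~k → j); since O(~k), deontic closure gives O(j).
Premise 5 is O(~a → ~j); contrapositively O(j → a). Since O(j) holds, K gives O(a).
Premises 1, 3, 7 do not contribute to this derivation.
So O(a) holds, i.e. F(~a). The claim follows.

Yes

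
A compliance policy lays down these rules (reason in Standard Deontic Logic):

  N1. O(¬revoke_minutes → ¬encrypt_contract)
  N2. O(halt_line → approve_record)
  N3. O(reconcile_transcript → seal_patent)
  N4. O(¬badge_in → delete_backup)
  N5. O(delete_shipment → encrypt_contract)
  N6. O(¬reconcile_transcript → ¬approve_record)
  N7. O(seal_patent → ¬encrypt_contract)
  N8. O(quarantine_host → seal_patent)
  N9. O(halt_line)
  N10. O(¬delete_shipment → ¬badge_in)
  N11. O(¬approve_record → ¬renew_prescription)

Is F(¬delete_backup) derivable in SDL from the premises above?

From premise 9 we have O(halt_line).
Premise 2 is O(halt_line → approve_record); since O(halt_line), deontic closure gives O(approve_record).
Premise 6 is O(¬reconcile_transcript → ¬approve_record); contrapositively O(approve_record → reconcile_transcript). Since O(approve_record) holds, K gives O(reconcile_transcript).
With premise 3, O(reconcile_transcript → seal_patent), the K-axiom yields O(seal_patent).
Applying K to premise 7 (O(seal_patent → ¬encrypt_contract)) and O(seal_patent) yields O(¬encrypt_contract).
Premise 5 is O(delete_shipment → encrypt_contract); contrapositively O(¬encrypt_contract → ¬delete_shipment). Since O(¬encrypt_contract) holds, K gives O(¬delete_shipment).
From O(¬delete_shipment) and premise 10, O(¬delete_shipment → ¬badge_in), we obtain O(¬badge_in).
From O(¬badge_in) and premise 4, O(¬badge_in → delete_backup), we obtain O(delete_backup).
Premises 1, 8, 11 do not contribute to this derivation.
So O(delete_backup) holds, i.e. F(¬delete_backup). The claim follows.

Yes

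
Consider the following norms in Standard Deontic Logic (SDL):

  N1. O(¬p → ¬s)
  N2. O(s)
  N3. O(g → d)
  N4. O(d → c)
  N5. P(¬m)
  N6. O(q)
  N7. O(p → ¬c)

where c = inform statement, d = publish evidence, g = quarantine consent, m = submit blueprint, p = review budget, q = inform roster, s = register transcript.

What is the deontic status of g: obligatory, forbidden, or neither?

Forbidden

Premise 2 gives O(s).
The contrapositive of premise 1 (O(¬p → ¬s)) is O(s → p), and O(s) is already established, so O(p).
From O(p) and premise 7, O(p → ¬c), we obtain O(¬c).
The contrapositive of premise 4 (O(d → c)) is O(¬c → ¬d), and O(¬c) is already established, so O(¬d).
Premise 3, O(g → d), contraposes to O(¬d → ¬g); with O(¬d) we get O(¬g).
Premises 5, 6 do not contribute to this derivation.
Thus O(¬g), which is F(g): g is forbidden.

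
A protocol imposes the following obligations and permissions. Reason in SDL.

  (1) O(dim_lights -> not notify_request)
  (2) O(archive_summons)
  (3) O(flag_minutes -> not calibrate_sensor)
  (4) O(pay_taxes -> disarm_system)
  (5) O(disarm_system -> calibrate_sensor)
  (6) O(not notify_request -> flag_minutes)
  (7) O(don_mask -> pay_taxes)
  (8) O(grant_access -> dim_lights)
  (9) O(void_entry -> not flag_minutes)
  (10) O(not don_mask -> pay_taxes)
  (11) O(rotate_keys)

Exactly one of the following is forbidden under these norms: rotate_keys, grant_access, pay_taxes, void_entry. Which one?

By case analysis on not don_mask: premise 10 gives O(not don_mask -> pay_taxes) and premise 7 gives O(don_mask -> pay_taxes), so O(pay_taxes) either way.
From O(pay_taxes) and premise 4, O(pay_taxes -> disarm_system), we obtain O(disarm_system).
With premise 5, O(disarm_system -> calibrate_sensor), the K-axiom yields O(calibrate_sensor).
Premise 3, O(flag_minutes -> not calibrate_sensor), contraposes to O(calibrate_sensor -> not flag_minutes); with O(calibrate_sensor) we get O(not flag_minutes).
Premise 6 is O(not notify_request -> flag_minutes); contrapositively O(not flag_minutes -> notify_request). Since O(not flag_minutes) holds, K gives O(notify_request).
The contrapositive of premise 1 (O(dim_lights -> not notify_request)) is O(notify_request -> not dim_lights), and O(notify_request) is already established, so O(not dim_lights).
Premise 8 is O(grant_access -> dim_lights); contrapositively O(not dim_lights -> not grant_access). Since O(not dim_lights) holds, K gives O(not grant_access).
So O(not grant_access) holds, i.e. grant_access is forbidden. None of the other listed options is forbidden under the premises.

grant_access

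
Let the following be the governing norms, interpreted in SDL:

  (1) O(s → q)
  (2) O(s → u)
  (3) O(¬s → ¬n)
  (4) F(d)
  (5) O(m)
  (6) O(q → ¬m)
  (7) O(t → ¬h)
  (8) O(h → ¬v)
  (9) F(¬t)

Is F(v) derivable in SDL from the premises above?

No

Premise 8 is O(h → ¬v), but O(h) is not derivable from the premises, so it does not yield O(¬v).
No other premise forces O(¬v). An ideal world satisfying every premise can still have v true, so F(v) is not derivable.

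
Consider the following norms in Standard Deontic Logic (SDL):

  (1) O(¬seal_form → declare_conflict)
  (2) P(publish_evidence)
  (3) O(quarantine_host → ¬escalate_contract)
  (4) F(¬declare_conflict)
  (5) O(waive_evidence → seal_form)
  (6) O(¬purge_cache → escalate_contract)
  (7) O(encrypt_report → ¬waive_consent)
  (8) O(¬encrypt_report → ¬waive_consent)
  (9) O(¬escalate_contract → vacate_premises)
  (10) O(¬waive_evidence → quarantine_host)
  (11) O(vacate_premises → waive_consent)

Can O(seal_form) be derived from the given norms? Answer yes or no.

Yes

Premises 8 and 7 are O(¬encrypt_report → ¬waive_consent) and O(encrypt_report → ¬waive_consent); every ideal world satisfies ¬encrypt_report or encrypt_report, so in either case ¬waive_consent holds — hence O(¬waive_consent).
Premise 11, O(vacate_premises → waive_consent), contraposes to O(¬waive_consent → ¬vacate_premises); with O(¬waive_consent) we get O(¬vacate_premises).
The contrapositive of premise 9 (O(¬escalate_contract → vacate_premises)) is O(¬vacate_premises → escalate_contract), and O(¬vacate_premises) is already established, so O(escalate_contract).
Premise 3 is O(quarantine_host → ¬escalate_contract); contrapositively O(escalate_contract → ¬quarantine_host). Since O(escalate_contract) holds, K gives O(¬quarantine_host).
Premise 10 is O(¬waive_evidence → quarantine_host); contrapositively O(¬quarantine_host → waive_evidence). Since O(¬quarantine_host) holds, K gives O(waive_evidence).
Applying K to premise 5 (O(waive_evidence → seal_form)) and O(waive_evidence) yields O(seal_form).
Premises 1, 2, 4, 6 do not contribute to this derivation.
So O(seal_form) follows.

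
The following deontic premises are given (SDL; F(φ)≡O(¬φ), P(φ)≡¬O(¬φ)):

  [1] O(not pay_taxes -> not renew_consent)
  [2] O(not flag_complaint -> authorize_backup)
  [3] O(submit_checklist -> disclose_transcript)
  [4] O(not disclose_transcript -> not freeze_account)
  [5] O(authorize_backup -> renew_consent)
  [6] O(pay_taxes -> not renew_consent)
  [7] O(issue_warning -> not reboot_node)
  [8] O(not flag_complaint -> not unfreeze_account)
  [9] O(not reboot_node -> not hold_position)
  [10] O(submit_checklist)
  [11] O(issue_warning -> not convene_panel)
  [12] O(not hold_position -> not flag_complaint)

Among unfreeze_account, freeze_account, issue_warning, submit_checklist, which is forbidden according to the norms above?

Premises 6 and 1 are O(pay_taxes -> not renew_consent) and O(not pay_taxes -> not renew_consent); every ideal world satisfies pay_taxes or not pay_taxes, so in either case not renew_consent holds — hence O(not renew_consent).
Premise 5, O(authorize_backup -> renew_consent), contraposes to O(not renew_consent -> not authorize_backup); with O(not renew_consent) we get O(not authorize_backup).
The contrapositive of premise 2 (O(not flag_complaint -> authorize_backup)) is O(not authorize_backup -> flag_complaint), and O(not authorize_backup) is already established, so O(flag_complaint).
Premise 12, O(not hold_position -> not flag_complaint), contraposes to O(flag_complaint -> hold_position); with O(flag_complaint) we get O(hold_position).
Premise 9 is O(not reboot_node -> not hold_position); contrapositively O(hold_position -> reboot_node). Since O(hold_position) holds, K gives O(reboot_node).
The contrapositive of premise 7 (O(issue_warning -> not reboot_node)) is O(reboot_node -> not issue_warning), and O(reboot_node) is already established, so O(not issue_warning).
So O(not issue_warning) holds, i.e. issue_warning is forbidden. None of the other listed options is forbidden under the premises.

issue_warning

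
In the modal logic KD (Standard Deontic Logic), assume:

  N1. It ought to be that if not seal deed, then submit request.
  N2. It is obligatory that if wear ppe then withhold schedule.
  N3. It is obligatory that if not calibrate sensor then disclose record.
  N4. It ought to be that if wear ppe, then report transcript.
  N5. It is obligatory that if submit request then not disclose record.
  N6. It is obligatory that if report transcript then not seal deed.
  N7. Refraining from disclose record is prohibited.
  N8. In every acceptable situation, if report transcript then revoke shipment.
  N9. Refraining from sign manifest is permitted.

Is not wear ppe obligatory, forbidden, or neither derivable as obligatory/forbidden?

Premise 7, F(¬disclose_record), is equivalent to O(disclose_record).
Premise 5, O(submit_request → ¬disclose_record), contraposes to O(disclose_record → ¬submit_request); with O(disclose_record) we get O(¬submit_request).
The contrapositive of premise 1 (O(¬seal_deed → submit_request)) is O(¬submit_request → seal_deed), and O(¬submit_request) is already established, so O(seal_deed).
The contrapositive of premise 6 (O(report_transcript → ¬seal_deed)) is O(seal_deed → ¬report_transcript), and O(seal_deed) is already established, so O(¬report_transcript).
The contrapositive of premise 4 (O(wear_ppe → report_transcript)) is O(¬report_transcript → ¬wear_ppe), and O(¬report_transcript) is already established, so O(¬wear_ppe).
Premises 2, 3, 8, 9 do not contribute to this derivation.
Hence ¬wear_ppe is obligatory.

Obligatory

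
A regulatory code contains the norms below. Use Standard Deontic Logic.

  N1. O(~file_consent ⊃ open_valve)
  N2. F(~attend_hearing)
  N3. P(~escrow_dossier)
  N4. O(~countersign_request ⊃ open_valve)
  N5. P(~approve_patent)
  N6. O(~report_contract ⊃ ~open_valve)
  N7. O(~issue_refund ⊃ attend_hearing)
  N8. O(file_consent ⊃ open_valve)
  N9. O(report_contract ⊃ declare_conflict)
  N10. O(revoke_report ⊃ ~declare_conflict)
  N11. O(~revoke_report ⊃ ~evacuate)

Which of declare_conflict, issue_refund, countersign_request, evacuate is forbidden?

Premises 8 and 1 cover both cases: O(file_consent ⊃ open_valve) and O(~file_consent ⊃ open_valve). Since file_consent ∨ ~file_consent is a tautology, O(open_valve) follows.
Premise 6 is O(~report_contract ⊃ ~open_valve); contrapositively O(open_valve ⊃ report_contract). Since O(open_valve) holds, K gives O(report_contract).
With premise 9, O(report_contract ⊃ declare_conflict), the K-axiom yields O(declare_conflict).
Premise 10 is O(revoke_report ⊃ ~declare_conflict); contrapositively O(declare_conflict ⊃ ~revoke_report). Since O(declare_conflict) holds, K gives O(~revoke_report).
With premise 11, O(~revoke_report ⊃ ~evacuate), the K-axiom yields O(~evacuate).
So O(~evacuate) holds, i.e. evacuate is forbidden. None of the other listed options is forbidden under the premises.

evacuate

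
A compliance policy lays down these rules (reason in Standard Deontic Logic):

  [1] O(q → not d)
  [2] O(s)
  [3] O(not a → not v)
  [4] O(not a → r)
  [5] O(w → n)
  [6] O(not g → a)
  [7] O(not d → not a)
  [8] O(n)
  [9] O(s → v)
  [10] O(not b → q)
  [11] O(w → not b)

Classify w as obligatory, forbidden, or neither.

Forbidden

Premise 2 states O(s) outright.
From O(s) and premise 9, O(s → v), we obtain O(v).
Premise 3, O(not a → not v), contraposes to O(v → a); with O(v) we get O(a).
The contrapositive of premise 7 (O(not d → not a)) is O(a → d), and O(a) is already established, so O(d).
Premise 1, O(q → not d), contraposes to O(d → not q); with O(d) we get O(not q).
The contrapositive of premise 10 (O(not b → q)) is O(not q → b), and O(not q) is already established, so O(b).
Premise 11, O(w → not b), contraposes to O(b → not w); with O(b) we get O(not w).
Premises 4, 5, 6, 8 do not contribute to this derivation.
Thus O(not w), which is F(w): w is forbidden.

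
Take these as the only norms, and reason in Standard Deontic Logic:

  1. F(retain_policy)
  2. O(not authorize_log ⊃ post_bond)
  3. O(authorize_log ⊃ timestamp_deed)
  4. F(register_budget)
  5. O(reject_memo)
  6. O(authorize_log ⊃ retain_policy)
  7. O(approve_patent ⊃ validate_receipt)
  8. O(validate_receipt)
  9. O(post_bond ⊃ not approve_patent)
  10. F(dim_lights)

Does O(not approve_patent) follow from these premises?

Yes

Premise 1, F(retain_policy), is equivalent to O(not retain_policy).
The contrapositive of premise 6 (O(authorize_log ⊃ retain_policy)) is O(not retain_policy ⊃ not authorize_log), and O(not retain_policy) is already established, so O(not authorize_log).
Premise 2 is O(not authorize_log ⊃ post_bond); since O(not authorize_log), deontic closure gives O(post_bond).
Applying K to premise 9 (O(post_bond ⊃ not approve_patent)) and O(post_bond) yields O(not approve_patent).
Premises 3, 4, 5, 7, 8, 10 do not contribute to this derivation.
So O(not approve_patent) follows.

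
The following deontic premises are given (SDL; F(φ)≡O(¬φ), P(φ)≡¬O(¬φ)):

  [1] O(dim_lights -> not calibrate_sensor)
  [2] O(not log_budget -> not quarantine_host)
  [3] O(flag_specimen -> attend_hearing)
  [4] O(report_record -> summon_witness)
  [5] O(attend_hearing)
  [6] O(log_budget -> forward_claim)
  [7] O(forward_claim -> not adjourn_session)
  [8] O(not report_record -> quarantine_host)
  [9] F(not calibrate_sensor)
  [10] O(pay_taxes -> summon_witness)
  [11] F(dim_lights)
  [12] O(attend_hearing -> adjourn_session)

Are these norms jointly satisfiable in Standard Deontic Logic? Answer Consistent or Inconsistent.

Premise 1 is O(dim_lights -> not calibrate_sensor), but O(dim_lights) is not derivable from the premises, so it does not yield O(not calibrate_sensor).
So O(not calibrate_sensor) is not derivable, and the apparent clash with O(calibrate_sensor) does not arise.
A world satisfying every obligation exists (e.g. adjourn_session=true, attend_hearing=true, calibrate_sensor=true, dim_lights=false, flag_specimen=false, forward_claim=false, log_budget=false, pay_taxes=false, quarantine_host=false, report_record=true, summon_witness=true); no atom is both obligatory and forbidden, so the set is consistent.

Consistent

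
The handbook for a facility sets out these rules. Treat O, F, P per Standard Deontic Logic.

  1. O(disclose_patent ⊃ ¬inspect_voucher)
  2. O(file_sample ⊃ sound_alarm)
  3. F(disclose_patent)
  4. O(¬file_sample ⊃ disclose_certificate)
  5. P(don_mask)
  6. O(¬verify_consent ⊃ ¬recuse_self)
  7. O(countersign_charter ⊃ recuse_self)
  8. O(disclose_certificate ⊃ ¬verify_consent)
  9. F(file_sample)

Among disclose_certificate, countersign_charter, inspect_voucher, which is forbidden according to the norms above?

F(file_sample) at premise 9 means O(¬file_sample).
Applying K to premise 4 (O(¬file_sample ⊃ disclose_certificate)) and O(¬file_sample) yields O(disclose_certificate).
From O(disclose_certificate) and premise 8, O(disclose_certificate ⊃ ¬verify_consent), we obtain O(¬verify_consent).
Premise 6 is O(¬verify_consent ⊃ ¬recuse_self); since O(¬verify_consent), deontic closure gives O(¬recuse_self).
Premise 7 is O(countersign_charter ⊃ recuse_self); contrapositively O(¬recuse_self ⊃ ¬countersign_charter). Since O(¬recuse_self) holds, K gives O(¬countersign_charter).
So O(¬countersign_charter) holds, i.e. countersign_charter is forbidden. None of the other listed options is forbidden under the premises.

countersign_charter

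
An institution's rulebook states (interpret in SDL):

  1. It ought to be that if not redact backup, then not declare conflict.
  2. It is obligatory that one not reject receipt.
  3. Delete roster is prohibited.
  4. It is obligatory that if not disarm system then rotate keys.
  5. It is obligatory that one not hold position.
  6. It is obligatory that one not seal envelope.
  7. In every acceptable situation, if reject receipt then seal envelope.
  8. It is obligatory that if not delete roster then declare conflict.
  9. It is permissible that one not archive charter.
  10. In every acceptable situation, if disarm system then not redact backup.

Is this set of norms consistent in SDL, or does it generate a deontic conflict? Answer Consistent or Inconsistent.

Consistent

Premise 7 is O(reject_receipt → seal_envelope), but O(reject_receipt) is not derivable from the premises, so it does not yield O(seal_envelope).
So O(seal_envelope) is not derivable, and the apparent clash with O(¬seal_envelope) does not arise.
A world satisfying every obligation exists (e.g. archive_charter=false, declare_conflict=true, delete_roster=false, disarm_system=false, hold_position=false, redact_backup=true, reject_receipt=false, rotate_keys=true, seal_envelope=false); no atom is both obligatory and forbidden, so the set is consistent.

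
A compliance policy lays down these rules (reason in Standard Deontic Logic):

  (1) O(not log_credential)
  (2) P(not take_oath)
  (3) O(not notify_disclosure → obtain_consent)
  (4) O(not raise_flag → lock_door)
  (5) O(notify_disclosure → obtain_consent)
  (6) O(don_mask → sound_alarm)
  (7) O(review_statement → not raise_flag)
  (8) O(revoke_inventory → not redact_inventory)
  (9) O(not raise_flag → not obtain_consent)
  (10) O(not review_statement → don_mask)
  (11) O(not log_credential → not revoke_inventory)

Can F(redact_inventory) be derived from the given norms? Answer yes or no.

Premise 8 is O(revoke_inventory → not redact_inventory), but O(revoke_inventory) is not derivable from the premises, so it does not yield O(not redact_inventory).
No other premise forces O(not redact_inventory). An ideal world satisfying every premise can still have redact_inventory true, so F(redact_inventory) is not derivable.

No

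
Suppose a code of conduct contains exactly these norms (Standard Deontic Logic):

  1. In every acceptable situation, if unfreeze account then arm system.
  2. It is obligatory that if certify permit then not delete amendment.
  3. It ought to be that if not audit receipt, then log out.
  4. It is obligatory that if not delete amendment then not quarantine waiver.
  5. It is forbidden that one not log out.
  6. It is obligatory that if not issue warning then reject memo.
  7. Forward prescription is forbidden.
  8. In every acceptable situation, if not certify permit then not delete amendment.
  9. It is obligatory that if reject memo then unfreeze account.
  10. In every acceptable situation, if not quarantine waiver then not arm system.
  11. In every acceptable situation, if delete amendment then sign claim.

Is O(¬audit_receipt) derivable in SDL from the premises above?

No

Premise 3 is O(¬audit_receipt → log_out); even if O(log_out) held, inferring O(¬audit_receipt) would be affirming the consequent — invalid.
No other premise forces O(¬audit_receipt). An ideal world satisfying every premise can still have ¬audit_receipt false, so O(¬audit_receipt) is not derivable.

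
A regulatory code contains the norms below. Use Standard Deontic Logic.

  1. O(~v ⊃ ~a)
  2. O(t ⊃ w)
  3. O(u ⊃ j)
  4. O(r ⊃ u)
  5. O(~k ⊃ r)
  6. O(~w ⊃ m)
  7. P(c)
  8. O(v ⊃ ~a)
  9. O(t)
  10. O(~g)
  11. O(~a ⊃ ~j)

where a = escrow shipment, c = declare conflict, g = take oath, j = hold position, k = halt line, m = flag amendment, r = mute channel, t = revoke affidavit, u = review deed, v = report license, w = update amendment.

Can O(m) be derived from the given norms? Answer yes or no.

No

Premise 6 is O(~w ⊃ m), but O(~w) is not derivable from the premises, so it does not yield O(m).
No other premise forces O(m). An ideal world satisfying every premise can still have m false, so O(m) is not derivable.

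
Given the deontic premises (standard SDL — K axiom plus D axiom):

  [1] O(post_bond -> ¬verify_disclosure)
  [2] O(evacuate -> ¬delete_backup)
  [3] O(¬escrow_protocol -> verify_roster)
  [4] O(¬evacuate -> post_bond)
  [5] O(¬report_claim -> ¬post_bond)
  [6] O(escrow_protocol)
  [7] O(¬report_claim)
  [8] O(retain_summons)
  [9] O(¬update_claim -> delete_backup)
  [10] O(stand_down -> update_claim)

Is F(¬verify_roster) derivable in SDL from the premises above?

No

Premise 3 is O(¬escrow_protocol -> verify_roster), but O(¬escrow_protocol) is not derivable from the premises, so it does not yield O(verify_roster).
No other premise forces O(verify_roster). An ideal world satisfying every premise can still have ¬verify_roster true, so F(¬verify_roster) is not derivable.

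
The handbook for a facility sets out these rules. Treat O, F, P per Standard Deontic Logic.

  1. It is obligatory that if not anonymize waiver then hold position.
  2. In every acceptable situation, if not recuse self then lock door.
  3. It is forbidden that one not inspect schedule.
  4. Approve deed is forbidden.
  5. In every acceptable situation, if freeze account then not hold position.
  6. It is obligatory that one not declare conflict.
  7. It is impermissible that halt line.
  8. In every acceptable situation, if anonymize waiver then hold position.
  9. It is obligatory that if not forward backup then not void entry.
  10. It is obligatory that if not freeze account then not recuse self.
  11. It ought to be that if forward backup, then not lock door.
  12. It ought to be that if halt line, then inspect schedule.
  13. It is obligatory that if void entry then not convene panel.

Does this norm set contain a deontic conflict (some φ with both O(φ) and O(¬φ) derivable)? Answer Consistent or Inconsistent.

Premise 12 is O(halt_line → inspect_schedule); even if O(inspect_schedule) held, inferring O(halt_line) would be affirming the consequent — invalid.
So O(halt_line) is not derivable, and the apparent clash with O(¬halt_line) does not arise.
A world satisfying every obligation exists (e.g. anonymize_waiver=false, approve_deed=false, convene_panel=false, declare_conflict=false, forward_backup=false, freeze_account=false, halt_line=false, hold_position=true, inspect_schedule=true, lock_door=true, recuse_self=false, void_entry=false); no atom is both obligatory and forbidden, so the set is consistent.

Consistent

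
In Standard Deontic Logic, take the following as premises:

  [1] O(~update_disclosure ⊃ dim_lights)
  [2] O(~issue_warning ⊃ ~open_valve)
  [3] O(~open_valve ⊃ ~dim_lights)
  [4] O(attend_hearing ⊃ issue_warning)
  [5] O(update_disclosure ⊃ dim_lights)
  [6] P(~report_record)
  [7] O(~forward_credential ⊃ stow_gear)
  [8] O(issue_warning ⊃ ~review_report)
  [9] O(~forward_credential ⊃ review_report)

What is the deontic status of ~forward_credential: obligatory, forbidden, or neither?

Forbidden

By case analysis on ~update_disclosure: premise 1 gives O(~update_disclosure ⊃ dim_lights) and premise 5 gives O(update_disclosure ⊃ dim_lights), so O(dim_lights) either way.
Premise 3, O(~open_valve ⊃ ~dim_lights), contraposes to O(dim_lights ⊃ open_valve); with O(dim_lights) we get O(open_valve).
The contrapositive of premise 2 (O(~issue_warning ⊃ ~open_valve)) is O(open_valve ⊃ issue_warning), and O(open_valve) is already established, so O(issue_warning).
With premise 8, O(issue_warning ⊃ ~review_report), the K-axiom yields O(~review_report).
Premise 9, O(~forward_credential ⊃ review_report), contraposes to O(~review_report ⊃ forward_credential); with O(~review_report) we get O(forward_credential).
Premises 4, 6, 7 do not contribute to this derivation.
Thus O(forward_credential), which is F(~forward_credential): ~forward_credential is forbidden.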